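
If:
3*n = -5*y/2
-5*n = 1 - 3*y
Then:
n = -5/43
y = 6/43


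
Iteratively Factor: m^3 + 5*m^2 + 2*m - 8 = (m - 1)*(m^2 + 6*m + 8) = (m - 1)*(m + 2)*(m + 4)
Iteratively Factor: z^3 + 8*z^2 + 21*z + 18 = (z + 2)*(z^2 + 6*z + 9) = (z + 2)*(z + 3)*(z + 3)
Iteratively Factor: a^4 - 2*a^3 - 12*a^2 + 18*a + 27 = (a - 3)*(a^3 + a^2 - 9*a - 9) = (a - 3)*(a + 1)*(a^2 - 9) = (a - 3)*(a + 1)*(a + 3)*(a - 3)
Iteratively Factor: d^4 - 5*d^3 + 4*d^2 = (d)*(d^3 - 5*d^2 + 4*d) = d*(d - 4)*(d^2 - d) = d^2*(d - 4)*(d - 1)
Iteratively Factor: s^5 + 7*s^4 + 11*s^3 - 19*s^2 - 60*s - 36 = (s - 2)*(s^4 + 9*s^3 + 29*s^2 + 39*s + 18) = (s - 2)*(s + 1)*(s^3 + 8*s^2 + 21*s + 18) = (s - 2)*(s + 1)*(s + 3)*(s^2 + 5*s + 6) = (s - 2)*(s + 1)*(s + 3)^2*(s + 2)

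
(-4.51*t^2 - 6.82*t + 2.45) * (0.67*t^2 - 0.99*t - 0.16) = -3.0217*t^4 - 0.104500000000001*t^3 + 9.1149*t^2 - 1.3343*t - 0.392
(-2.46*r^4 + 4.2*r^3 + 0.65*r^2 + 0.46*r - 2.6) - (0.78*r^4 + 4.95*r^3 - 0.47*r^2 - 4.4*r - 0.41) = -3.24*r^4 - 0.75*r^3 + 1.12*r^2 + 4.86*r - 2.19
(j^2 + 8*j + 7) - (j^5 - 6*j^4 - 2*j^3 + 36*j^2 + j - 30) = -j^5 + 6*j^4 + 2*j^3 - 35*j^2 + 7*j + 37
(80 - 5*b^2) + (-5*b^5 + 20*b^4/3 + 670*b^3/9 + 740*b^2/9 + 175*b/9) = -5*b^5 + 20*b^4/3 + 670*b^3/9 + 695*b^2/9 + 175*b/9 + 80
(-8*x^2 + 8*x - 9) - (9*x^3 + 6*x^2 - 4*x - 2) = -9*x^3 - 14*x^2 + 12*x - 7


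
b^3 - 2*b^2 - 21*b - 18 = (b - 6)*(b + 1)*(b + 3)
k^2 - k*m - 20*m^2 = (k - 5*m)*(k + 4*m)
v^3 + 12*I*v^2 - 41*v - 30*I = (v + I)*(v + 5*I)*(v + 6*I)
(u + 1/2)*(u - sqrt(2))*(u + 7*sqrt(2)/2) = u^3 + u^2/2 + 5*sqrt(2)*u^2/2 - 7*u + 5*sqrt(2)*u/4 - 7/2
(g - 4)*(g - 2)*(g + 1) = g^3 - 5*g^2 + 2*g + 8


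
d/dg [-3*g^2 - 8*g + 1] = -6*g - 8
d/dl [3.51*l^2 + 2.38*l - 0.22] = 7.02*l + 2.38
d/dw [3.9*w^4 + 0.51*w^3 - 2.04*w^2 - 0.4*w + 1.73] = 15.6*w^3 + 1.53*w^2 - 4.08*w - 0.4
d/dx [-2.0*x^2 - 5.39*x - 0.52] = -4.0*x - 5.39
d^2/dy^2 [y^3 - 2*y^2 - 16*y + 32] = 6*y - 4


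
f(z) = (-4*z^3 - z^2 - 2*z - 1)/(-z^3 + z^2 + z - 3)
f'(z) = (-12*z^2 - 2*z - 2)/(-z^3 + z^2 + z - 3) + (3*z^2 - 2*z - 1)*(-4*z^3 - z^2 - 2*z - 1)/(-z^3 + z^2 + z - 3)^2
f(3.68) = 6.21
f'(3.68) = -0.80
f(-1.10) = -3.41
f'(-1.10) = 19.75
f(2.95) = 6.95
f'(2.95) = -1.24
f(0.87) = 3.02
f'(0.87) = 7.01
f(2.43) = 7.67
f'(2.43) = -1.47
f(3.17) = 6.69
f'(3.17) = -1.10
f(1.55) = 7.72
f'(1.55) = 3.59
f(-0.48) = -0.05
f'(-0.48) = 1.22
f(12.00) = 4.50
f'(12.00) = -0.05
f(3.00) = 6.89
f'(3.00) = -1.21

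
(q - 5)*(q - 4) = q^2 - 9*q + 20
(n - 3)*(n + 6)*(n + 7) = n^3 + 10*n^2 + 3*n - 126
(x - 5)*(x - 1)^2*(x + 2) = x^4 - 5*x^3 - 3*x^2 + 17*x - 10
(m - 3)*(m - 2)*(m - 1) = m^3 - 6*m^2 + 11*m - 6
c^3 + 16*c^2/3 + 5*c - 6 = (c - 2/3)*(c + 3)^2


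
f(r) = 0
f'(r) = 0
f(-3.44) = 0.00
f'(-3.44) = 0.00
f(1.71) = 0.00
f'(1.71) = 0.00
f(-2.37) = 0.00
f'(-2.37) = 0.00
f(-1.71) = 0.00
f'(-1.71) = 0.00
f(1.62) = 0.00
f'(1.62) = 0.00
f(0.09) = 0.00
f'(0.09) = 0.00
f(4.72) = 0.00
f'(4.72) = 0.00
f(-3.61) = 0.00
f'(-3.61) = 0.00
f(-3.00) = 0.00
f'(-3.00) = 0.00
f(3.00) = 0.00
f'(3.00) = 0.00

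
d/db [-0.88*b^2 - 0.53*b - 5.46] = -1.76*b - 0.53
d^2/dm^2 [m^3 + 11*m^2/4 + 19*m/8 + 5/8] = 6*m + 11/2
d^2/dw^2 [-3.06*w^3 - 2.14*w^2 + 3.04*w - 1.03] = -18.36*w - 4.28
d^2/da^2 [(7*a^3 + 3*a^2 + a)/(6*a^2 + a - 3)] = 2*(151*a^3 + 99*a^2 + 243*a + 30)/(216*a^6 + 108*a^5 - 306*a^4 - 107*a^3 + 153*a^2 + 27*a - 27)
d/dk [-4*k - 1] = -4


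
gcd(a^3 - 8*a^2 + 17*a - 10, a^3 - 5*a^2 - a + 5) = a^2 - 6*a + 5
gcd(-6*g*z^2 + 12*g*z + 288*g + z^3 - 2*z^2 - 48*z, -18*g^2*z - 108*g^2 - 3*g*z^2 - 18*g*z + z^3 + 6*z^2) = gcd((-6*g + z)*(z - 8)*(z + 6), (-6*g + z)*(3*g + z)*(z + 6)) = -6*g*z - 36*g + z^2 + 6*z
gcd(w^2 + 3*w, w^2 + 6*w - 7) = 1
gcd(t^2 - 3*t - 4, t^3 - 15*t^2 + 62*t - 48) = 1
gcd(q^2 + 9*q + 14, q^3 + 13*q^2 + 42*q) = q + 7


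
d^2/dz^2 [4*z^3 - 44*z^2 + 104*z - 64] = 24*z - 88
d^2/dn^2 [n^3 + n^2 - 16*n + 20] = 6*n + 2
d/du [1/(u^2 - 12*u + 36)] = 2*(6 - u)/(u^2 - 12*u + 36)^2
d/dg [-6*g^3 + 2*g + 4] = 2 - 18*g^2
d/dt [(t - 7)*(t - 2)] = 2*t - 9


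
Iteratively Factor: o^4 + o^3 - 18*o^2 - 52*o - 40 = (o + 2)*(o^3 - o^2 - 16*o - 20) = (o - 5)*(o + 2)*(o^2 + 4*o + 4) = (o - 5)*(o + 2)^2*(o + 2)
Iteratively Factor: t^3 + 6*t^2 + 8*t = (t + 4)*(t^2 + 2*t) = t*(t + 4)*(t + 2)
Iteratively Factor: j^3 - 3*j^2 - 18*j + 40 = (j - 2)*(j^2 - j - 20) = (j - 2)*(j + 4)*(j - 5)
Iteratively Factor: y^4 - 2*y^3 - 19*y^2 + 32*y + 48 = (y - 3)*(y^3 + y^2 - 16*y - 16) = (y - 3)*(y + 1)*(y^2 - 16) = (y - 4)*(y - 3)*(y + 1)*(y + 4)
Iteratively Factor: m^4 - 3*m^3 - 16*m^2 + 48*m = (m - 3)*(m^3 - 16*m) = m*(m - 3)*(m^2 - 16) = m*(m - 4)*(m - 3)*(m + 4)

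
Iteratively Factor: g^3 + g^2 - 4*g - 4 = (g + 1)*(g^2 - 4) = (g + 1)*(g + 2)*(g - 2)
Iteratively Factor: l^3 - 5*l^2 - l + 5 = (l - 1)*(l^2 - 4*l - 5) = (l - 5)*(l - 1)*(l + 1)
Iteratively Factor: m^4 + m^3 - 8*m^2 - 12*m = (m + 2)*(m^3 - m^2 - 6*m) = m*(m + 2)*(m^2 - m - 6) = m*(m + 2)^2*(m - 3)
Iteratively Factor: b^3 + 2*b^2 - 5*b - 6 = (b + 1)*(b^2 + b - 6) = (b + 1)*(b + 3)*(b - 2)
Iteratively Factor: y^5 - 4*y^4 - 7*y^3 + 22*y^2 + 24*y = (y + 1)*(y^4 - 5*y^3 - 2*y^2 + 24*y) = (y - 3)*(y + 1)*(y^3 - 2*y^2 - 8*y) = (y - 3)*(y + 1)*(y + 2)*(y^2 - 4*y) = y*(y - 3)*(y + 1)*(y + 2)*(y - 4)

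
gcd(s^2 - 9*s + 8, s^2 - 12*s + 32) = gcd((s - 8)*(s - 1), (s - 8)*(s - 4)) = s - 8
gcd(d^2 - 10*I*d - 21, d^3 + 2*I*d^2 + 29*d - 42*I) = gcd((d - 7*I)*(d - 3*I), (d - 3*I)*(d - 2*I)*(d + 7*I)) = d - 3*I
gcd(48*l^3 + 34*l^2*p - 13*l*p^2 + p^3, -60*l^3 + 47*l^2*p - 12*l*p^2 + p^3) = 1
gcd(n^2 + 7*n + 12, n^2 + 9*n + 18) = n + 3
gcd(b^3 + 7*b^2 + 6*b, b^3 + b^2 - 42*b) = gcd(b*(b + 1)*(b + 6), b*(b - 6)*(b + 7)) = b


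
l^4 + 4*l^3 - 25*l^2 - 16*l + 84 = (l - 3)*(l - 2)*(l + 2)*(l + 7)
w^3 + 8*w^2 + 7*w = w*(w + 1)*(w + 7)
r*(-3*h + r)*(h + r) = -3*h^2*r - 2*h*r^2 + r^3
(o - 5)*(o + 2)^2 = o^3 - o^2 - 16*o - 20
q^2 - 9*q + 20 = (q - 5)*(q - 4)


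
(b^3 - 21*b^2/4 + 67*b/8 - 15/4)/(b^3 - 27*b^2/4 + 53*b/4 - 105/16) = 2*(b - 2)/(2*b - 7)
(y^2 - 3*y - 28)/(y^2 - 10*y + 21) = (y + 4)/(y - 3)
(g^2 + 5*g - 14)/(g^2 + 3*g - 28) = (g - 2)/(g - 4)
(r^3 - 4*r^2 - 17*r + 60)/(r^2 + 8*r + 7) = (r^3 - 4*r^2 - 17*r + 60)/(r^2 + 8*r + 7)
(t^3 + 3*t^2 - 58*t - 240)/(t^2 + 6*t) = t - 3 - 40/t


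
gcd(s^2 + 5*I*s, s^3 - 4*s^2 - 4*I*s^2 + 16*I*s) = s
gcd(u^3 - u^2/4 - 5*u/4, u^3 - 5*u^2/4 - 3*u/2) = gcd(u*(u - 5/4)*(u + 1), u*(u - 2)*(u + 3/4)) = u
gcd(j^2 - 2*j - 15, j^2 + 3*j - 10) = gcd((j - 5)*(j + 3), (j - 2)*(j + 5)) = 1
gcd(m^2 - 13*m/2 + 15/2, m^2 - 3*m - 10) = m - 5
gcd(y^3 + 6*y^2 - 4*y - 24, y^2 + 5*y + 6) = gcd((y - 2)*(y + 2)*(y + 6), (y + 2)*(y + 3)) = y + 2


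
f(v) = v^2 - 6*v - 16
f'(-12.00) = -30.00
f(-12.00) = 200.00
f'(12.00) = 18.00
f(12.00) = 56.00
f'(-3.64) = -13.28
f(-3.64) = 19.09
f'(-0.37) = -6.74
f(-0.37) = -13.64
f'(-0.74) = -7.48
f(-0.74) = -11.01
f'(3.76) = 1.52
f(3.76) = -24.42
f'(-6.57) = -19.14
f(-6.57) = 66.58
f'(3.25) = 0.50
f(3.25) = -24.94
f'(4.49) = 2.98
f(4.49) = -22.78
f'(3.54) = 1.08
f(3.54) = -24.71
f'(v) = 2*v - 6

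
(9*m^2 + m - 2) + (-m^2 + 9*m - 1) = 8*m^2 + 10*m - 3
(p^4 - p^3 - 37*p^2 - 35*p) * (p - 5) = p^5 - 6*p^4 - 32*p^3 + 150*p^2 + 175*p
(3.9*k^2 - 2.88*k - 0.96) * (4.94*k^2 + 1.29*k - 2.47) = 19.266*k^4 - 9.1962*k^3 - 18.0906*k^2 + 5.8752*k + 2.3712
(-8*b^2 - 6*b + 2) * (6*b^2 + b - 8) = -48*b^4 - 44*b^3 + 70*b^2 + 50*b - 16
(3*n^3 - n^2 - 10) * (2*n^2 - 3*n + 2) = 6*n^5 - 11*n^4 + 9*n^3 - 22*n^2 + 30*n - 20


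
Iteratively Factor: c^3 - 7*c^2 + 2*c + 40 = (c - 4)*(c^2 - 3*c - 10) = (c - 4)*(c + 2)*(c - 5)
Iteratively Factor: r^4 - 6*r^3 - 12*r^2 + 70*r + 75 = (r - 5)*(r^3 - r^2 - 17*r - 15) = (r - 5)*(r + 3)*(r^2 - 4*r - 5) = (r - 5)*(r + 1)*(r + 3)*(r - 5)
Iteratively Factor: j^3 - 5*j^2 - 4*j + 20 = (j + 2)*(j^2 - 7*j + 10) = (j - 5)*(j + 2)*(j - 2)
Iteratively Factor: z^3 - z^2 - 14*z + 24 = (z - 2)*(z^2 + z - 12) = (z - 2)*(z + 4)*(z - 3)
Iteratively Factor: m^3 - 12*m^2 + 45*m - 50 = (m - 2)*(m^2 - 10*m + 25) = (m - 5)*(m - 2)*(m - 5)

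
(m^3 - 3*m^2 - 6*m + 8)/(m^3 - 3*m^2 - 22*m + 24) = (m^2 - 2*m - 8)/(m^2 - 2*m - 24)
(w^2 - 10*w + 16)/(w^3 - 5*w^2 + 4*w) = (w^2 - 10*w + 16)/(w*(w^2 - 5*w + 4))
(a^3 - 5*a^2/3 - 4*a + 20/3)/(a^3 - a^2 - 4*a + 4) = (a - 5/3)/(a - 1)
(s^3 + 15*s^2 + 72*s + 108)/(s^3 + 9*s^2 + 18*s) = (s + 6)/s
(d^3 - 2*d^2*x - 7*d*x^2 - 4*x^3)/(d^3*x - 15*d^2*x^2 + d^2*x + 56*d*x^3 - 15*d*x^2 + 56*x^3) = (d^3 - 2*d^2*x - 7*d*x^2 - 4*x^3)/(x*(d^3 - 15*d^2*x + d^2 + 56*d*x^2 - 15*d*x + 56*x^2))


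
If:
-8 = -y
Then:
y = 8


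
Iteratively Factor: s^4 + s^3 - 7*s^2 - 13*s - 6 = (s - 3)*(s^3 + 4*s^2 + 5*s + 2) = (s - 3)*(s + 1)*(s^2 + 3*s + 2) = (s - 3)*(s + 1)*(s + 2)*(s + 1)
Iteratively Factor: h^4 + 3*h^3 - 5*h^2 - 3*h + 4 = (h + 1)*(h^3 + 2*h^2 - 7*h + 4) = (h - 1)*(h + 1)*(h^2 + 3*h - 4) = (h - 1)*(h + 1)*(h + 4)*(h - 1)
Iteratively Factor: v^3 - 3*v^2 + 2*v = (v - 2)*(v^2 - v) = v*(v - 2)*(v - 1)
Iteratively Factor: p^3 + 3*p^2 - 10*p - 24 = (p - 3)*(p^2 + 6*p + 8) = (p - 3)*(p + 2)*(p + 4)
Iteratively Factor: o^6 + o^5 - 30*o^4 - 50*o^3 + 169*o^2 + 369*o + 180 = (o + 4)*(o^5 - 3*o^4 - 18*o^3 + 22*o^2 + 81*o + 45) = (o + 1)*(o + 4)*(o^4 - 4*o^3 - 14*o^2 + 36*o + 45) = (o + 1)^2*(o + 4)*(o^3 - 5*o^2 - 9*o + 45) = (o + 1)^2*(o + 3)*(o + 4)*(o^2 - 8*o + 15) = (o - 5)*(o + 1)^2*(o + 3)*(o + 4)*(o - 3)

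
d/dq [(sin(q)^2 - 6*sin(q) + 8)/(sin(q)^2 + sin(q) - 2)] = (7*sin(q)^2 - 20*sin(q) + 4)*cos(q)/((sin(q) - 1)^2*(sin(q) + 2)^2)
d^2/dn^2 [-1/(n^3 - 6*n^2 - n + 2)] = 2*(3*(n - 2)*(n^3 - 6*n^2 - n + 2) - (-3*n^2 + 12*n + 1)^2)/(n^3 - 6*n^2 - n + 2)^3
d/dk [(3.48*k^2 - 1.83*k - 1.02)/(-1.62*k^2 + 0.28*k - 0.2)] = (-1.9902*k^2 - 4.6968*k + 0.6516)/(2.6244*k^4 - 0.9072*k^3 + 0.7264*k^2 - 0.112*k + 0.04)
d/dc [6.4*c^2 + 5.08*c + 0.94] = 12.8*c + 5.08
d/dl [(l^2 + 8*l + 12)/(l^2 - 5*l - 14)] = -13/(l^2 - 14*l + 49)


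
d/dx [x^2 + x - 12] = 2*x + 1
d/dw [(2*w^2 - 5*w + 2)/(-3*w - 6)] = 2*(-w^2 - 4*w + 6)/(3*(w^2 + 4*w + 4))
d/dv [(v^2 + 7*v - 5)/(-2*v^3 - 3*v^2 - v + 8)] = (2*v^4 + 28*v^3 - 10*v^2 - 14*v + 51)/(4*v^6 + 12*v^5 + 13*v^4 - 26*v^3 - 47*v^2 - 16*v + 64)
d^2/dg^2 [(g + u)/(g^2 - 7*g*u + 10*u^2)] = 2*(3*(-g + 2*u)*(g^2 - 7*g*u + 10*u^2) + (g + u)*(2*g - 7*u)^2)/(g^2 - 7*g*u + 10*u^2)^3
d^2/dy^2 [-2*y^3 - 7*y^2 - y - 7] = -12*y - 14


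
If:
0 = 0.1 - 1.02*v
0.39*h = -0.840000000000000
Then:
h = -2.15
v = 0.10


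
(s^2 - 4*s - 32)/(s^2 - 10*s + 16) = (s + 4)/(s - 2)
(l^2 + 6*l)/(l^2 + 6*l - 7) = l*(l + 6)/(l^2 + 6*l - 7)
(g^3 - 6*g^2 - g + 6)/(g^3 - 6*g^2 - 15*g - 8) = (g^2 - 7*g + 6)/(g^2 - 7*g - 8)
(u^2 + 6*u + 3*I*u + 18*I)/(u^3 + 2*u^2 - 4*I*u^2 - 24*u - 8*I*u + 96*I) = (u + 3*I)/(u^2 - 4*u*(1 + I) + 16*I)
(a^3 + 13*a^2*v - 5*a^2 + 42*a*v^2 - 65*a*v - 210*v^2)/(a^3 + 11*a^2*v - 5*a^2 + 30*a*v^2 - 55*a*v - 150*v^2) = (a + 7*v)/(a + 5*v)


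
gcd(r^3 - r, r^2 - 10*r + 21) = 1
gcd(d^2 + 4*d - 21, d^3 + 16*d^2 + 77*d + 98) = d + 7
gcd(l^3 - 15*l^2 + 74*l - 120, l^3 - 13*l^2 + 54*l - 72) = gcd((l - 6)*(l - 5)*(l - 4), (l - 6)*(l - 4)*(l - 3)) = l^2 - 10*l + 24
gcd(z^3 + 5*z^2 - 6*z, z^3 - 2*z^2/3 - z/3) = z^2 - z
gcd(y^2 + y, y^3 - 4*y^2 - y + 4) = y + 1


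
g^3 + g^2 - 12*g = g*(g - 3)*(g + 4)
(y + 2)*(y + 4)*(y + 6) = y^3 + 12*y^2 + 44*y + 48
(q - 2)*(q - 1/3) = q^2 - 7*q/3 + 2/3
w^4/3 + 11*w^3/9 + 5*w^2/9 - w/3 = w*(w/3 + 1)*(w - 1/3)*(w + 1)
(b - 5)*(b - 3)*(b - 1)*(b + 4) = b^4 - 5*b^3 - 13*b^2 + 77*b - 60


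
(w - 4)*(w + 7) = w^2 + 3*w - 28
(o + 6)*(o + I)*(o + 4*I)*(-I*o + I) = -I*o^4 + 5*o^3 - 5*I*o^3 + 25*o^2 + 10*I*o^2 - 30*o + 20*I*o - 24*I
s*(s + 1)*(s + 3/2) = s^3 + 5*s^2/2 + 3*s/2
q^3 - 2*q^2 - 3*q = q*(q - 3)*(q + 1)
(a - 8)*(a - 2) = a^2 - 10*a + 16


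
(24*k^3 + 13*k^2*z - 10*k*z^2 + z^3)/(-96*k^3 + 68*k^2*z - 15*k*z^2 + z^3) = (k + z)/(-4*k + z)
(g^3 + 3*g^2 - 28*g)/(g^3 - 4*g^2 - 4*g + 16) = g*(g + 7)/(g^2 - 4)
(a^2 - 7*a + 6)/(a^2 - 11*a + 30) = (a - 1)/(a - 5)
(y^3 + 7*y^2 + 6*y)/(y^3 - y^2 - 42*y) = (y + 1)/(y - 7)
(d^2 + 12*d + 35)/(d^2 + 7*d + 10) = (d + 7)/(d + 2)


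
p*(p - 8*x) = p^2 - 8*p*x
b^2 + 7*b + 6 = (b + 1)*(b + 6)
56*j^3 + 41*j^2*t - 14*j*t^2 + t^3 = (-8*j + t)*(-7*j + t)*(j + t)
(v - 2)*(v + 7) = v^2 + 5*v - 14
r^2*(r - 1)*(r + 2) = r^4 + r^3 - 2*r^2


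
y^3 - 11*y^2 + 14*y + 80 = (y - 8)*(y - 5)*(y + 2)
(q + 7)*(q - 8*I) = q^2 + 7*q - 8*I*q - 56*I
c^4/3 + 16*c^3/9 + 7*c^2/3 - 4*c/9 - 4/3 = (c/3 + 1)*(c - 2/3)*(c + 1)*(c + 2)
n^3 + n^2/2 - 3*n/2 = n*(n - 1)*(n + 3/2)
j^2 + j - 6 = (j - 2)*(j + 3)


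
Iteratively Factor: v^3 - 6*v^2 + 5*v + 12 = (v - 3)*(v^2 - 3*v - 4) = (v - 3)*(v + 1)*(v - 4)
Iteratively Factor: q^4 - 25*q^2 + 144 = (q + 3)*(q^3 - 3*q^2 - 16*q + 48) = (q - 4)*(q + 3)*(q^2 + q - 12) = (q - 4)*(q + 3)*(q + 4)*(q - 3)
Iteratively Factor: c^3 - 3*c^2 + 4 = (c + 1)*(c^2 - 4*c + 4) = (c - 2)*(c + 1)*(c - 2)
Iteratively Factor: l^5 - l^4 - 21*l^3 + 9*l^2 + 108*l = (l + 3)*(l^4 - 4*l^3 - 9*l^2 + 36*l) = (l + 3)^2*(l^3 - 7*l^2 + 12*l) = (l - 3)*(l + 3)^2*(l^2 - 4*l) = (l - 4)*(l - 3)*(l + 3)^2*(l)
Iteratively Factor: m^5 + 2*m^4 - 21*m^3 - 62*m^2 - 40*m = (m + 4)*(m^4 - 2*m^3 - 13*m^2 - 10*m) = m*(m + 4)*(m^3 - 2*m^2 - 13*m - 10) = m*(m + 1)*(m + 4)*(m^2 - 3*m - 10) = m*(m - 5)*(m + 1)*(m + 4)*(m + 2)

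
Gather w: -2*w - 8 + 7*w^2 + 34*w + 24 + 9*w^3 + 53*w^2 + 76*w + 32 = 9*w^3 + 60*w^2 + 108*w + 48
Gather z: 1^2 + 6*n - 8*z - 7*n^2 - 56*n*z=-7*n^2 + 6*n + z*(-56*n - 8) + 1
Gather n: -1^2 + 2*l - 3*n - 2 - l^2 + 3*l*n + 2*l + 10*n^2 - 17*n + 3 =-l^2 + 4*l + 10*n^2 + n*(3*l - 20)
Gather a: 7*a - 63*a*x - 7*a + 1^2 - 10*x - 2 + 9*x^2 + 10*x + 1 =-63*a*x + 9*x^2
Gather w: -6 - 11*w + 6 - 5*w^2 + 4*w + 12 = -5*w^2 - 7*w + 12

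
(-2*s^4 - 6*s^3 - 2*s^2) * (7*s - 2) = -14*s^5 - 38*s^4 - 2*s^3 + 4*s^2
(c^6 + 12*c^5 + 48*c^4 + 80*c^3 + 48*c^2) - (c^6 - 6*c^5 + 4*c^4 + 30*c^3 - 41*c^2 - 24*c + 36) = 18*c^5 + 44*c^4 + 50*c^3 + 89*c^2 + 24*c - 36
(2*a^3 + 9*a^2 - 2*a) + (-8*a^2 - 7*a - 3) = 2*a^3 + a^2 - 9*a - 3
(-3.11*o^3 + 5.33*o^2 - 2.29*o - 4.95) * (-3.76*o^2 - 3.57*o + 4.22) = 11.6936*o^5 - 8.9381*o^4 - 23.5419*o^3 + 49.2799*o^2 + 8.0077*o - 20.889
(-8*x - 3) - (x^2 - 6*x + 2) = -x^2 - 2*x - 5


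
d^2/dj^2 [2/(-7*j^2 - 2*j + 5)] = 4*(49*j^2 + 14*j - 4*(7*j + 1)^2 - 35)/(7*j^2 + 2*j - 5)^3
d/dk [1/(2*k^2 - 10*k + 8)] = (5/2 - k)/(k^2 - 5*k + 4)^2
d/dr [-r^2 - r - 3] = -2*r - 1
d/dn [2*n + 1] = 2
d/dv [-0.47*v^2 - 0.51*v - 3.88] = -0.94*v - 0.51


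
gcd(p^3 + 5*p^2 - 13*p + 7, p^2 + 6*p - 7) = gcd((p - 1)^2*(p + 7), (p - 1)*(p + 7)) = p^2 + 6*p - 7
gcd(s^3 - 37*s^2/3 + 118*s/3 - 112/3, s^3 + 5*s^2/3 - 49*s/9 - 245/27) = s - 7/3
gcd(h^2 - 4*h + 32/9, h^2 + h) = 1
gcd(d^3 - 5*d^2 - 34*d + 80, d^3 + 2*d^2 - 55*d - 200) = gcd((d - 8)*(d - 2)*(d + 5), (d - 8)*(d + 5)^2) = d^2 - 3*d - 40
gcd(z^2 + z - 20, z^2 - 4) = 1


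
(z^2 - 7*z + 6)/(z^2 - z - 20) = (-z^2 + 7*z - 6)/(-z^2 + z + 20)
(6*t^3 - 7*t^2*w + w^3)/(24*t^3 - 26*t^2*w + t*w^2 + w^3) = (6*t^2 - t*w - w^2)/(24*t^2 - 2*t*w - w^2)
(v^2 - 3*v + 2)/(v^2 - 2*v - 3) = (-v^2 + 3*v - 2)/(-v^2 + 2*v + 3)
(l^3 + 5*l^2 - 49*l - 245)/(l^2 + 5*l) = l - 49/l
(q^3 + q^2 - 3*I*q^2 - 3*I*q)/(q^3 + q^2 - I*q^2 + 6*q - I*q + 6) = q/(q + 2*I)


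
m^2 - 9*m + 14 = (m - 7)*(m - 2)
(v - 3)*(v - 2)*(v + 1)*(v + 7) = v^4 + 3*v^3 - 27*v^2 + 13*v + 42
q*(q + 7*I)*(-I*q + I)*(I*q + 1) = q^4 - q^3 + 6*I*q^3 + 7*q^2 - 6*I*q^2 - 7*q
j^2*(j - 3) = j^3 - 3*j^2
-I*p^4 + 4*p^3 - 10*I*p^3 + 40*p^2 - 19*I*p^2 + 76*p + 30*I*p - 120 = (p + 5)*(p + 6)*(p + 4*I)*(-I*p + I)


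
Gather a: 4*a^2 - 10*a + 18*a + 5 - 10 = 4*a^2 + 8*a - 5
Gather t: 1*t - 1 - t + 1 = 0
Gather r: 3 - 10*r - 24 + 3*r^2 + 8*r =3*r^2 - 2*r - 21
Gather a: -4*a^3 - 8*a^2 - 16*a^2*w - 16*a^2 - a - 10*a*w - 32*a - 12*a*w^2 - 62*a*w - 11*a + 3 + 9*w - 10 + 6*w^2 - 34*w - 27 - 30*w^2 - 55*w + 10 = -4*a^3 + a^2*(-16*w - 24) + a*(-12*w^2 - 72*w - 44) - 24*w^2 - 80*w - 24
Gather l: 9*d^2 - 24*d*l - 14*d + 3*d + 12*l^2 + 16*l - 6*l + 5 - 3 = 9*d^2 - 11*d + 12*l^2 + l*(10 - 24*d) + 2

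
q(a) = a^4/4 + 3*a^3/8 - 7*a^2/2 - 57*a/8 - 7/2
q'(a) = a^3 + 9*a^2/8 - 7*a - 57/8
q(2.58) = -27.66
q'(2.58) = -0.52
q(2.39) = -27.24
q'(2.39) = -3.78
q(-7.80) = 586.55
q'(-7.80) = -358.63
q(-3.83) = 5.17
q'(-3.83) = -19.99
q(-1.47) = -0.61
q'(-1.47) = 2.42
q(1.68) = -21.58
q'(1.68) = -10.97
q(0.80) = -11.15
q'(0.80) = -11.49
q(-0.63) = -0.45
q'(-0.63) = -2.52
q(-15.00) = 10706.50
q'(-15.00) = -3024.00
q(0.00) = -3.50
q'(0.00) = -7.12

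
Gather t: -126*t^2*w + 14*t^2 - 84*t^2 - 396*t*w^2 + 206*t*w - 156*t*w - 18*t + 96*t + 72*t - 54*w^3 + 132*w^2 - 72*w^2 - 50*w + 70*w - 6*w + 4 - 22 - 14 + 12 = t^2*(-126*w - 70) + t*(-396*w^2 + 50*w + 150) - 54*w^3 + 60*w^2 + 14*w - 20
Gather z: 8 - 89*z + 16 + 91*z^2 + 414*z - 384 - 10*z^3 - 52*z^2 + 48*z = -10*z^3 + 39*z^2 + 373*z - 360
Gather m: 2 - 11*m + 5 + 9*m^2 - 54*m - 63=9*m^2 - 65*m - 56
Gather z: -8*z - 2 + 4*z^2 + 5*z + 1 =4*z^2 - 3*z - 1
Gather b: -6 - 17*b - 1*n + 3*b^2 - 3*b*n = 3*b^2 + b*(-3*n - 17) - n - 6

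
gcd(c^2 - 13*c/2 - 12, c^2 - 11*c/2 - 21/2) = c + 3/2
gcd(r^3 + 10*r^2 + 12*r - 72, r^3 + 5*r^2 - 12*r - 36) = r + 6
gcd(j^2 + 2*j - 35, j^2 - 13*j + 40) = j - 5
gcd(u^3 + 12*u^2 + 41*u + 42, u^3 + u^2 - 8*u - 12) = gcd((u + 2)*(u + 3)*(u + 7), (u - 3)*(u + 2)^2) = u + 2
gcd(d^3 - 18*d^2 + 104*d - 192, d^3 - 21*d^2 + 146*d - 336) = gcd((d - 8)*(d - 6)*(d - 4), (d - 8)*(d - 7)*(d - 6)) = d^2 - 14*d + 48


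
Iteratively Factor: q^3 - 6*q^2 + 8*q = (q)*(q^2 - 6*q + 8) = q*(q - 2)*(q - 4)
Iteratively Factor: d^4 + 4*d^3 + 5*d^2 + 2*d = (d)*(d^3 + 4*d^2 + 5*d + 2) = d*(d + 2)*(d^2 + 2*d + 1) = d*(d + 1)*(d + 2)*(d + 1)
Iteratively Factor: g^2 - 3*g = (g)*(g - 3)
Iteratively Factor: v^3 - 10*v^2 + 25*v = (v - 5)*(v^2 - 5*v) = (v - 5)^2*(v)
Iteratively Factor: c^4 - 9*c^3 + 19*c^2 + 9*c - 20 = (c + 1)*(c^3 - 10*c^2 + 29*c - 20) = (c - 4)*(c + 1)*(c^2 - 6*c + 5) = (c - 4)*(c - 1)*(c + 1)*(c - 5)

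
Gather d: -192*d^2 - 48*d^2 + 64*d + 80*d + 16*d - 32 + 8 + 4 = -240*d^2 + 160*d - 20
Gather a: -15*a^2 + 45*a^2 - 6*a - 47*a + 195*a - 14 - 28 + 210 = 30*a^2 + 142*a + 168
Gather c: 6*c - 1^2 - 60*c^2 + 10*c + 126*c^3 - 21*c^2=126*c^3 - 81*c^2 + 16*c - 1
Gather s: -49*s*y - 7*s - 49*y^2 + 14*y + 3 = s*(-49*y - 7) - 49*y^2 + 14*y + 3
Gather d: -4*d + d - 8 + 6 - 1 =-3*d - 3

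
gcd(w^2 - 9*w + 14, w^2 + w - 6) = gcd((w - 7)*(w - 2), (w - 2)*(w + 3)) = w - 2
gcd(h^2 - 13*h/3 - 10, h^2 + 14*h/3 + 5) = h + 5/3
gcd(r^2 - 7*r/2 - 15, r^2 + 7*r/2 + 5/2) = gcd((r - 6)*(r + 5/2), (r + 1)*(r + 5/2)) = r + 5/2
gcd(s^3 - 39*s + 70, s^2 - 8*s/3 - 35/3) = s - 5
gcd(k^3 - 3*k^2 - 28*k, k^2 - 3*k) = k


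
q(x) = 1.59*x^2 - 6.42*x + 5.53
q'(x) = 3.18*x - 6.42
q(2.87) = 0.20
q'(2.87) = 2.71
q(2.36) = -0.77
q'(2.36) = 1.08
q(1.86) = -0.91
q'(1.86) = -0.51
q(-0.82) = 11.86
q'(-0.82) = -9.03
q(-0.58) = 9.79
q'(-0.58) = -8.26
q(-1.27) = 16.25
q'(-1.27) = -10.46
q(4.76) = 11.00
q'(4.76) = 8.72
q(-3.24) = 43.02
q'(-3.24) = -16.72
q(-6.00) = 101.29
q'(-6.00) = -25.50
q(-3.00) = 39.10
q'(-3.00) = -15.96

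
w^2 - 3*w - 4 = (w - 4)*(w + 1)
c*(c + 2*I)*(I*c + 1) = I*c^3 - c^2 + 2*I*c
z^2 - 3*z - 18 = (z - 6)*(z + 3)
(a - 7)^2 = a^2 - 14*a + 49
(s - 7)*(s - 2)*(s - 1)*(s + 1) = s^4 - 9*s^3 + 13*s^2 + 9*s - 14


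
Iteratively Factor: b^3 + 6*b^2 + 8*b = (b + 4)*(b^2 + 2*b) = (b + 2)*(b + 4)*(b)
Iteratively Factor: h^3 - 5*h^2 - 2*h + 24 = (h - 4)*(h^2 - h - 6) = (h - 4)*(h + 2)*(h - 3)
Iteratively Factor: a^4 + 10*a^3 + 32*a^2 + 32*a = (a + 4)*(a^3 + 6*a^2 + 8*a) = (a + 4)^2*(a^2 + 2*a) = (a + 2)*(a + 4)^2*(a)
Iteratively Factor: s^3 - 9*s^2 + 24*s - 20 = (s - 2)*(s^2 - 7*s + 10) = (s - 2)^2*(s - 5)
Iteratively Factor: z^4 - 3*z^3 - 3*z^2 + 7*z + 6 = (z + 1)*(z^3 - 4*z^2 + z + 6) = (z - 2)*(z + 1)*(z^2 - 2*z - 3) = (z - 2)*(z + 1)^2*(z - 3)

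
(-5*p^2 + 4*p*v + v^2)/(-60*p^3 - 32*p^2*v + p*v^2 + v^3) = (p - v)/(12*p^2 + 4*p*v - v^2)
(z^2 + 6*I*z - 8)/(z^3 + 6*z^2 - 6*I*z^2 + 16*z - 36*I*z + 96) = (z + 4*I)/(z^2 + z*(6 - 8*I) - 48*I)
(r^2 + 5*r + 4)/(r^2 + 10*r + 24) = (r + 1)/(r + 6)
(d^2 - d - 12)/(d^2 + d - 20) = (d + 3)/(d + 5)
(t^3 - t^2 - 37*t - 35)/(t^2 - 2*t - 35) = t + 1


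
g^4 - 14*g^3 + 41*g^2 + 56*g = g*(g - 8)*(g - 7)*(g + 1)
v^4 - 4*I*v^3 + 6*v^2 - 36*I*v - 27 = (v - 3*I)^2*(v - I)*(v + 3*I)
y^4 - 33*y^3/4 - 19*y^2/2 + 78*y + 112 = (y - 8)*(y - 4)*(y + 7/4)*(y + 2)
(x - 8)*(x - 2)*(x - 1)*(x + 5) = x^4 - 6*x^3 - 29*x^2 + 114*x - 80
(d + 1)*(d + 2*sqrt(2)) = d^2 + d + 2*sqrt(2)*d + 2*sqrt(2)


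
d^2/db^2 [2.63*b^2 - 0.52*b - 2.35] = 5.26000000000000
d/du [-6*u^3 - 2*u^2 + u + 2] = -18*u^2 - 4*u + 1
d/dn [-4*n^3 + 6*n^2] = 12*n*(1 - n)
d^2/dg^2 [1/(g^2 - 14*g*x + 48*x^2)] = 2*(-g^2 + 14*g*x - 48*x^2 + 4*(g - 7*x)^2)/(g^2 - 14*g*x + 48*x^2)^3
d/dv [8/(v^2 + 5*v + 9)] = 8*(-2*v - 5)/(v^2 + 5*v + 9)^2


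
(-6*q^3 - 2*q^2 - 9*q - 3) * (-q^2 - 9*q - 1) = 6*q^5 + 56*q^4 + 33*q^3 + 86*q^2 + 36*q + 3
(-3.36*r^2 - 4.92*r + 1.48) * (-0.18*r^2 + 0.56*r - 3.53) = 0.6048*r^4 - 0.996*r^3 + 8.8392*r^2 + 18.1964*r - 5.2244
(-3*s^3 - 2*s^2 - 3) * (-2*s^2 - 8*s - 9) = 6*s^5 + 28*s^4 + 43*s^3 + 24*s^2 + 24*s + 27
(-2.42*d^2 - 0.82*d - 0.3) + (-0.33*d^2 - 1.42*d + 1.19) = -2.75*d^2 - 2.24*d + 0.89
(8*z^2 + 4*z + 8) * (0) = 0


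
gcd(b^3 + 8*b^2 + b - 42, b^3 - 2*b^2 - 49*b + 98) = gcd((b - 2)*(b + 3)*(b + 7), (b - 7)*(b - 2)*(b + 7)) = b^2 + 5*b - 14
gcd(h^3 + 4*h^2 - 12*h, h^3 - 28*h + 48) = h^2 + 4*h - 12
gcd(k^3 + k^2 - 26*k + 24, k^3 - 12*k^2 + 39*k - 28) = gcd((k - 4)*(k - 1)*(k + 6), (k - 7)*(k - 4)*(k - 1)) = k^2 - 5*k + 4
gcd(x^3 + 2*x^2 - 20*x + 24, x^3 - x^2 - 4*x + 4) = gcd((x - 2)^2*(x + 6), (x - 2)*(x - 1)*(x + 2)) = x - 2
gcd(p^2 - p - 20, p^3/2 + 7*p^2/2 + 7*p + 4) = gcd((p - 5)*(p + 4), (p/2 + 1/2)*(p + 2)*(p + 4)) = p + 4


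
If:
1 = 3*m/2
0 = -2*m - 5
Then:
No Solution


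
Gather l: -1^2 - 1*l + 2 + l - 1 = 0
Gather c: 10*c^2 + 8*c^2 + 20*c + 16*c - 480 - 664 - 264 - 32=18*c^2 + 36*c - 1440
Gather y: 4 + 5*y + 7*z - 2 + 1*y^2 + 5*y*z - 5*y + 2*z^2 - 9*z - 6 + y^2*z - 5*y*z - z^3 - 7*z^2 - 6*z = y^2*(z + 1) - z^3 - 5*z^2 - 8*z - 4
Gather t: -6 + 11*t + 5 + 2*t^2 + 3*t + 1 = 2*t^2 + 14*t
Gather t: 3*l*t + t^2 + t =t^2 + t*(3*l + 1)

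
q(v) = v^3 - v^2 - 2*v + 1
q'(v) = 3*v^2 - 2*v - 2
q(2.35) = 3.76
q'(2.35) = 9.87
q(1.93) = 0.60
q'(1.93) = 5.31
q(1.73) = -0.28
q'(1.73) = 3.52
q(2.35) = 3.76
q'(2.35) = 9.87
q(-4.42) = -96.05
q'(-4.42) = 65.45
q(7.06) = 288.93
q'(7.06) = 133.41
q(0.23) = 0.50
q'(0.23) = -2.30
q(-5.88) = -225.11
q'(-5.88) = 113.48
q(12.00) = 1561.00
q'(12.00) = 406.00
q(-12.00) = -1847.00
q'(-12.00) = 454.00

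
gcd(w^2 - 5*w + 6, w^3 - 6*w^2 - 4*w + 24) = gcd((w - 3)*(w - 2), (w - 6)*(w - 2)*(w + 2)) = w - 2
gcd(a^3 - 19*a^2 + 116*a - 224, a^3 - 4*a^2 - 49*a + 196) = a^2 - 11*a + 28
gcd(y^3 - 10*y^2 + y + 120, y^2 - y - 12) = y + 3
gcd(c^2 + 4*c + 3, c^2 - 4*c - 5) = c + 1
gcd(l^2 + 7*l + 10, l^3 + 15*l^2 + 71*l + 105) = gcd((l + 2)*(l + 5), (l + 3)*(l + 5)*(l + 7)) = l + 5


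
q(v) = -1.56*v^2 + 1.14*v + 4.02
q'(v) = 1.14 - 3.12*v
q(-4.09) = -26.74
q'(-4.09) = 13.90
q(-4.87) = -38.53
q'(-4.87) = 16.33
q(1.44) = 2.43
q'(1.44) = -3.35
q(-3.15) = -15.05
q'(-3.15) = 10.97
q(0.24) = 4.20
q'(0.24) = 0.39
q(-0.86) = 1.89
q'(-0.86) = 3.82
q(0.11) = 4.13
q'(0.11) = 0.80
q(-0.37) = 3.38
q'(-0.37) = 2.29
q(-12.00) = -234.30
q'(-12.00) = 38.58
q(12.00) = -206.94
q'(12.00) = -36.30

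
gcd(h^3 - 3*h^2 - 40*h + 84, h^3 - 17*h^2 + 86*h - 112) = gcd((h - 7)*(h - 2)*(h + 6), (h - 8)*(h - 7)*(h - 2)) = h^2 - 9*h + 14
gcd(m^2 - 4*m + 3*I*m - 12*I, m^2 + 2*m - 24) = m - 4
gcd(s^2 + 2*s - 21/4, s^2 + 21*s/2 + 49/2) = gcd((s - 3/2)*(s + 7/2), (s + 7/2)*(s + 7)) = s + 7/2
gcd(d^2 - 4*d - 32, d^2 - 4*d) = 1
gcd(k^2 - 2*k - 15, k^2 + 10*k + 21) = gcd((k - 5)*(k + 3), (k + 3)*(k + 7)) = k + 3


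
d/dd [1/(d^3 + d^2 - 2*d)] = (-3*d^2 - 2*d + 2)/(d^2*(d^2 + d - 2)^2)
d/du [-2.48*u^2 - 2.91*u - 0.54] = -4.96*u - 2.91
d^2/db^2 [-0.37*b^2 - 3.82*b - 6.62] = -0.740000000000000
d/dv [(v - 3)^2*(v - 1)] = (v - 3)*(3*v - 5)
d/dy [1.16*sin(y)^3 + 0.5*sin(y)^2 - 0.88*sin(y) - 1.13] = (3.48*sin(y)^2 + 1.0*sin(y) - 0.88)*cos(y)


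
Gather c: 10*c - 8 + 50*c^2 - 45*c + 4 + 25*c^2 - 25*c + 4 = 75*c^2 - 60*c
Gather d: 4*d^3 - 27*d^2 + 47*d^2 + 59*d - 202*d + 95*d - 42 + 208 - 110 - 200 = 4*d^3 + 20*d^2 - 48*d - 144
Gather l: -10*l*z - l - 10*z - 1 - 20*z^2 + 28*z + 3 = l*(-10*z - 1) - 20*z^2 + 18*z + 2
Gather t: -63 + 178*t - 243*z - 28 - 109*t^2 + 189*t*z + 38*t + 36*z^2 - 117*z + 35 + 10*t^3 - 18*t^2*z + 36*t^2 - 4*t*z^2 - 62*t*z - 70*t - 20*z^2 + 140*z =10*t^3 + t^2*(-18*z - 73) + t*(-4*z^2 + 127*z + 146) + 16*z^2 - 220*z - 56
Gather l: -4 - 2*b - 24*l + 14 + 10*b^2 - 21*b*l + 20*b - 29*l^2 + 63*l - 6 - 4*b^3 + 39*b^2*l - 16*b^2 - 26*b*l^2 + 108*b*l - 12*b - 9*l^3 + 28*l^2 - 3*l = -4*b^3 - 6*b^2 + 6*b - 9*l^3 + l^2*(-26*b - 1) + l*(39*b^2 + 87*b + 36) + 4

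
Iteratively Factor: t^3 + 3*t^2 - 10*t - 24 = (t + 2)*(t^2 + t - 12) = (t - 3)*(t + 2)*(t + 4)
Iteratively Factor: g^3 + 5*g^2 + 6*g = (g + 2)*(g^2 + 3*g) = (g + 2)*(g + 3)*(g)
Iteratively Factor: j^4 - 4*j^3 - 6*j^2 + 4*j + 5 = (j + 1)*(j^3 - 5*j^2 - j + 5) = (j + 1)^2*(j^2 - 6*j + 5) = (j - 5)*(j + 1)^2*(j - 1)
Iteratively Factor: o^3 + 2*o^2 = (o + 2)*(o^2) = o*(o + 2)*(o)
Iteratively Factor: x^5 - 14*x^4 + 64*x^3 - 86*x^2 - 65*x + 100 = (x + 1)*(x^4 - 15*x^3 + 79*x^2 - 165*x + 100) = (x - 5)*(x + 1)*(x^3 - 10*x^2 + 29*x - 20) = (x - 5)*(x - 1)*(x + 1)*(x^2 - 9*x + 20) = (x - 5)*(x - 4)*(x - 1)*(x + 1)*(x - 5)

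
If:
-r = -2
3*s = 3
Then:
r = 2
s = 1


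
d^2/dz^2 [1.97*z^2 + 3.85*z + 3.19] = 3.94000000000000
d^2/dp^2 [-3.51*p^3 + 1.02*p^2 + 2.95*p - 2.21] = 2.04 - 21.06*p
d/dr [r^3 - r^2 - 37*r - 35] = 3*r^2 - 2*r - 37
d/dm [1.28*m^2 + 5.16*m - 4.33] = 2.56*m + 5.16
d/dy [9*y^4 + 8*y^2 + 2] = 36*y^3 + 16*y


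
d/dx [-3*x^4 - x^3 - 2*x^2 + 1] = x*(-12*x^2 - 3*x - 4)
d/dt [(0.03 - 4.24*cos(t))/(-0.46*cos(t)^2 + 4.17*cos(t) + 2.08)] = (1.9504*cos(t)^2 - 0.0275999999999996*cos(t) + 8.9443)*sin(t)/(0.2116*cos(t)^4 - 3.8364*cos(t)^3 + 15.4753*cos(t)^2 + 17.3472*cos(t) + 4.3264)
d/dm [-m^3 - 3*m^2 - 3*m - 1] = -3*m^2 - 6*m - 3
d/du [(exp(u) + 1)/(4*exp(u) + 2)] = -exp(u)/(2*(2*exp(u) + 1)^2)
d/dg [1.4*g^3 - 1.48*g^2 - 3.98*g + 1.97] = 4.2*g^2 - 2.96*g - 3.98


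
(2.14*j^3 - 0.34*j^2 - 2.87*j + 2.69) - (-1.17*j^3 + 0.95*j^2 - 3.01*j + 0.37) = 3.31*j^3 - 1.29*j^2 + 0.14*j + 2.32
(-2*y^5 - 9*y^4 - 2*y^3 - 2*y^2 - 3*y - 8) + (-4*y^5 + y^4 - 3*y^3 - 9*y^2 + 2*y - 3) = -6*y^5 - 8*y^4 - 5*y^3 - 11*y^2 - y - 11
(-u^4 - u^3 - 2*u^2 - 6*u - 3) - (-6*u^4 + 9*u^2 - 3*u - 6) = 5*u^4 - u^3 - 11*u^2 - 3*u + 3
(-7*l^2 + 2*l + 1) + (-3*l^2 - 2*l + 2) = 3 - 10*l^2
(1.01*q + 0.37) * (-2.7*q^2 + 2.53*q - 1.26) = -2.727*q^3 + 1.5563*q^2 - 0.3365*q - 0.4662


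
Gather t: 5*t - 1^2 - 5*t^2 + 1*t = -5*t^2 + 6*t - 1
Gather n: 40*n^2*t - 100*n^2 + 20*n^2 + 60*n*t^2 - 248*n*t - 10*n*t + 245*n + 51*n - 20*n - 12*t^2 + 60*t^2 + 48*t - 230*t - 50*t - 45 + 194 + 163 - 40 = n^2*(40*t - 80) + n*(60*t^2 - 258*t + 276) + 48*t^2 - 232*t + 272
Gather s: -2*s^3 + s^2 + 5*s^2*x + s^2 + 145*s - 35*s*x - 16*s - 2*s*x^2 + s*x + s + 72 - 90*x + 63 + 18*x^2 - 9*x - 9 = -2*s^3 + s^2*(5*x + 2) + s*(-2*x^2 - 34*x + 130) + 18*x^2 - 99*x + 126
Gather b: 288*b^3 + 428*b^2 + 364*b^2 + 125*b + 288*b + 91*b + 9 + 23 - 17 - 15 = 288*b^3 + 792*b^2 + 504*b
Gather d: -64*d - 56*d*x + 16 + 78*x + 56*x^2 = d*(-56*x - 64) + 56*x^2 + 78*x + 16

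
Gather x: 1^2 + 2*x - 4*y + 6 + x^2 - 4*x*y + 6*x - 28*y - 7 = x^2 + x*(8 - 4*y) - 32*y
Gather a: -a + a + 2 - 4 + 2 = 0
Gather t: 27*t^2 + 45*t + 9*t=27*t^2 + 54*t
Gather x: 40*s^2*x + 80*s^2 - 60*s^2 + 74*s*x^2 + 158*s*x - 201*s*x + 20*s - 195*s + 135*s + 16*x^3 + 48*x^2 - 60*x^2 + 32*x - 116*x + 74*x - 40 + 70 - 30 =20*s^2 - 40*s + 16*x^3 + x^2*(74*s - 12) + x*(40*s^2 - 43*s - 10)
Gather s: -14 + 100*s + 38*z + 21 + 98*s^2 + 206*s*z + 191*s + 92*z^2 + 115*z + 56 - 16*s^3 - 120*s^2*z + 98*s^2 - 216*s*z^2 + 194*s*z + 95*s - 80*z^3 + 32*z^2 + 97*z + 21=-16*s^3 + s^2*(196 - 120*z) + s*(-216*z^2 + 400*z + 386) - 80*z^3 + 124*z^2 + 250*z + 84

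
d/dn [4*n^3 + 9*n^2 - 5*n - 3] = 12*n^2 + 18*n - 5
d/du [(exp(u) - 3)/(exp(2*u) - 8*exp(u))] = (-exp(2*u) + 6*exp(u) - 24)*exp(-u)/(exp(2*u) - 16*exp(u) + 64)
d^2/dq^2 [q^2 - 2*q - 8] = 2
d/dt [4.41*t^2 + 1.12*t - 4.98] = 8.82*t + 1.12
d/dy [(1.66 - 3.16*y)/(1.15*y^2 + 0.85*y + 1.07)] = (3.634*y^2 - 3.818*y - 4.7922)/(1.3225*y^4 + 1.955*y^3 + 3.1835*y^2 + 1.819*y + 1.1449)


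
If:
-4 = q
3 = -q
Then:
No Solution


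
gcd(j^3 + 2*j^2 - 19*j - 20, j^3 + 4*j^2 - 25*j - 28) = j^2 - 3*j - 4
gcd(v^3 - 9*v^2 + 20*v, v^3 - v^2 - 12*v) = v^2 - 4*v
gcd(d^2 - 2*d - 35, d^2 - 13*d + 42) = d - 7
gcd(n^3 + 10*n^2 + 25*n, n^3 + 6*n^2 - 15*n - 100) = n^2 + 10*n + 25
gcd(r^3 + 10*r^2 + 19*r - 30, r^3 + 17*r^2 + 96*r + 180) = r^2 + 11*r + 30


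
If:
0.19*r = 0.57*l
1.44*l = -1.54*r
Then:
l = 0.00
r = 0.00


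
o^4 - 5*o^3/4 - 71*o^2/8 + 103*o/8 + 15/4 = (o - 5/2)*(o - 2)*(o + 1/4)*(o + 3)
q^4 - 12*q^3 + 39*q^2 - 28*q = q*(q - 7)*(q - 4)*(q - 1)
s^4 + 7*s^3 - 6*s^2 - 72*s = s*(s - 3)*(s + 4)*(s + 6)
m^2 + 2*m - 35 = (m - 5)*(m + 7)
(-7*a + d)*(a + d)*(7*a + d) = -49*a^3 - 49*a^2*d + a*d^2 + d^3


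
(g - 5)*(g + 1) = g^2 - 4*g - 5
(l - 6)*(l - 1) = l^2 - 7*l + 6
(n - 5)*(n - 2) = n^2 - 7*n + 10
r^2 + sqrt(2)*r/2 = r*(r + sqrt(2)/2)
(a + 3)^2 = a^2 + 6*a + 9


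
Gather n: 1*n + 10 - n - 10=0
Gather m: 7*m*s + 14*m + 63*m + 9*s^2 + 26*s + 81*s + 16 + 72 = m*(7*s + 77) + 9*s^2 + 107*s + 88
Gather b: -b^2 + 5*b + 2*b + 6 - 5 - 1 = -b^2 + 7*b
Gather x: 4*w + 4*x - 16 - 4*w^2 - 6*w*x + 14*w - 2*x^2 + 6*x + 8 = -4*w^2 + 18*w - 2*x^2 + x*(10 - 6*w) - 8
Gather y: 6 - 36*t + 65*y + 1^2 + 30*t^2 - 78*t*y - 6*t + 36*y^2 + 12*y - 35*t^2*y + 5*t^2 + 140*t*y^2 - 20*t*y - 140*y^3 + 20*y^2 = 35*t^2 - 42*t - 140*y^3 + y^2*(140*t + 56) + y*(-35*t^2 - 98*t + 77) + 7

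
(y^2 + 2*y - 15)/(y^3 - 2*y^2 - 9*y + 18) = (y + 5)/(y^2 + y - 6)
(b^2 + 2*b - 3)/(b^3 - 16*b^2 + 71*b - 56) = (b + 3)/(b^2 - 15*b + 56)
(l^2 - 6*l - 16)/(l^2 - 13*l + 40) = (l + 2)/(l - 5)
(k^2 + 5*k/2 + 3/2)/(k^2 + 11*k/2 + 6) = (k + 1)/(k + 4)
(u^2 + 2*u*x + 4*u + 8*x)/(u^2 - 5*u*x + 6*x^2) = (u^2 + 2*u*x + 4*u + 8*x)/(u^2 - 5*u*x + 6*x^2)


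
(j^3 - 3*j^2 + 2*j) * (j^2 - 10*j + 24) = j^5 - 13*j^4 + 56*j^3 - 92*j^2 + 48*j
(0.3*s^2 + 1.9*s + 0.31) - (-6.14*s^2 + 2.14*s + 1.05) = 6.44*s^2 - 0.24*s - 0.74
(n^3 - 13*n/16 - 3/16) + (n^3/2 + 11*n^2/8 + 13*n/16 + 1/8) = 3*n^3/2 + 11*n^2/8 - 1/16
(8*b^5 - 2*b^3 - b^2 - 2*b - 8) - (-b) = 8*b^5 - 2*b^3 - b^2 - b - 8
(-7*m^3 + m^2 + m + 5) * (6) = -42*m^3 + 6*m^2 + 6*m + 30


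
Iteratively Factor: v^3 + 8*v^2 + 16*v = (v)*(v^2 + 8*v + 16) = v*(v + 4)*(v + 4)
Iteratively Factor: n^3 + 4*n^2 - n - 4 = (n + 4)*(n^2 - 1) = (n + 1)*(n + 4)*(n - 1)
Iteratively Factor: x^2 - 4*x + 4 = (x - 2)*(x - 2)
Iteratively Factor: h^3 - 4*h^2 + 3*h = (h - 1)*(h^2 - 3*h) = h*(h - 1)*(h - 3)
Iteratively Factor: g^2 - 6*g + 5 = (g - 5)*(g - 1)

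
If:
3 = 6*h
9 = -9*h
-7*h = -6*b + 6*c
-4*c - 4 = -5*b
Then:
No Solution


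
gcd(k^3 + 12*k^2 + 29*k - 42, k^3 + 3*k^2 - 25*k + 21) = k^2 + 6*k - 7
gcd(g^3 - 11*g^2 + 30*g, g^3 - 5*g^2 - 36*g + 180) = g^2 - 11*g + 30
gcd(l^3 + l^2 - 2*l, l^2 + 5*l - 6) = l - 1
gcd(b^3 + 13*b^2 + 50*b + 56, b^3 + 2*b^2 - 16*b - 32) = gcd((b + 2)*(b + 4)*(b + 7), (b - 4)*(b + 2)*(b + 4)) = b^2 + 6*b + 8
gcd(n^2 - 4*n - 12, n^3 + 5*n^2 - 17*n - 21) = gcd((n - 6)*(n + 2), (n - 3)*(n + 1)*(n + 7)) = 1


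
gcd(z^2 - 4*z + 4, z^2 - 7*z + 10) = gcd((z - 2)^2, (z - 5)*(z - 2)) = z - 2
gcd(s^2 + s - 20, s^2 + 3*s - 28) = s - 4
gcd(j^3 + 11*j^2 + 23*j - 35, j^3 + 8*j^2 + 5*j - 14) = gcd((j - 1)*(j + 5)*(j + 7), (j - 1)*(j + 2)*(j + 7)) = j^2 + 6*j - 7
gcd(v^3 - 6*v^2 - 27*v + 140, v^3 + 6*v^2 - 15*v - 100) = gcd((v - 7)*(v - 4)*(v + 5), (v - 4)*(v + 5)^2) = v^2 + v - 20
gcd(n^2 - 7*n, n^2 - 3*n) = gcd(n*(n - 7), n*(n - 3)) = n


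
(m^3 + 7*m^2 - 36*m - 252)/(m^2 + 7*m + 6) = (m^2 + m - 42)/(m + 1)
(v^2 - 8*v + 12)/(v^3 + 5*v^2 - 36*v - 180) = (v - 2)/(v^2 + 11*v + 30)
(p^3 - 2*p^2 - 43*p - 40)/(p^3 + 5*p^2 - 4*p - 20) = (p^2 - 7*p - 8)/(p^2 - 4)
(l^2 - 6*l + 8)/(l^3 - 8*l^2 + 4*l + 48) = (l - 2)/(l^2 - 4*l - 12)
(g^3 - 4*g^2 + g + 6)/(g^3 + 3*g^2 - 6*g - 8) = (g - 3)/(g + 4)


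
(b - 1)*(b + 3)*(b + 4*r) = b^3 + 4*b^2*r + 2*b^2 + 8*b*r - 3*b - 12*r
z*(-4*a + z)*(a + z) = -4*a^2*z - 3*a*z^2 + z^3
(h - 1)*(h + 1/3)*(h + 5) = h^3 + 13*h^2/3 - 11*h/3 - 5/3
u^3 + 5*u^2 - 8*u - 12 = (u - 2)*(u + 1)*(u + 6)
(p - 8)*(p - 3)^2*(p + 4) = p^4 - 10*p^3 + p^2 + 156*p - 288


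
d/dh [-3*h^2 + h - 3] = 1 - 6*h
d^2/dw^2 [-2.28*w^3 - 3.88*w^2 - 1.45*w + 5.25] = -13.68*w - 7.76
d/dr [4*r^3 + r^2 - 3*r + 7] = 12*r^2 + 2*r - 3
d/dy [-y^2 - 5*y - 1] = -2*y - 5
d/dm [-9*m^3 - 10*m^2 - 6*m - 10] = -27*m^2 - 20*m - 6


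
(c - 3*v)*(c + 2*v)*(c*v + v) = c^3*v - c^2*v^2 + c^2*v - 6*c*v^3 - c*v^2 - 6*v^3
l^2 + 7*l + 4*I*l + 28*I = (l + 7)*(l + 4*I)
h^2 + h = h*(h + 1)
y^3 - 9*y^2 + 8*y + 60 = (y - 6)*(y - 5)*(y + 2)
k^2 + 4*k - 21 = (k - 3)*(k + 7)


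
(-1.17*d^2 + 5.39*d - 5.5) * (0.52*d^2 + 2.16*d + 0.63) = -0.6084*d^4 + 0.2756*d^3 + 8.0453*d^2 - 8.4843*d - 3.465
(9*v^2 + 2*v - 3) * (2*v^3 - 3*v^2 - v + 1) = 18*v^5 - 23*v^4 - 21*v^3 + 16*v^2 + 5*v - 3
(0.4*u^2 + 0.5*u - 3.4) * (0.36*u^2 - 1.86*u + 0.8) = 0.144*u^4 - 0.564*u^3 - 1.834*u^2 + 6.724*u - 2.72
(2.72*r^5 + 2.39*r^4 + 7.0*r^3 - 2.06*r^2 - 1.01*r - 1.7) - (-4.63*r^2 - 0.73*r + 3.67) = 2.72*r^5 + 2.39*r^4 + 7.0*r^3 + 2.57*r^2 - 0.28*r - 5.37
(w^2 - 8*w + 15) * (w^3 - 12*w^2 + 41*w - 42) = w^5 - 20*w^4 + 152*w^3 - 550*w^2 + 951*w - 630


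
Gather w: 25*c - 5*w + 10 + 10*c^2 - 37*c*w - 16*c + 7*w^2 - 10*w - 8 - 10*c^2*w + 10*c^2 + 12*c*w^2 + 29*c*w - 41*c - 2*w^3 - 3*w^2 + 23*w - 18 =20*c^2 - 32*c - 2*w^3 + w^2*(12*c + 4) + w*(-10*c^2 - 8*c + 8) - 16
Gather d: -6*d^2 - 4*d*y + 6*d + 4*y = -6*d^2 + d*(6 - 4*y) + 4*y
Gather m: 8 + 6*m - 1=6*m + 7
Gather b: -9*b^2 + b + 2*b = -9*b^2 + 3*b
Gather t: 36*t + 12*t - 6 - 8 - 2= 48*t - 16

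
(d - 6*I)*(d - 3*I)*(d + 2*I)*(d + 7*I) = d^4 + 49*d^2 - 36*I*d + 252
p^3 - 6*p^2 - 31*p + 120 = (p - 8)*(p - 3)*(p + 5)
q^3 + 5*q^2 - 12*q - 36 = (q - 3)*(q + 2)*(q + 6)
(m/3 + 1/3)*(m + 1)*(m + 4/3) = m^3/3 + 10*m^2/9 + 11*m/9 + 4/9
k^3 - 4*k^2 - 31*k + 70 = (k - 7)*(k - 2)*(k + 5)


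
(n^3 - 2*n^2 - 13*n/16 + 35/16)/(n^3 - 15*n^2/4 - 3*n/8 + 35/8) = (4*n - 7)/(2*(2*n - 7))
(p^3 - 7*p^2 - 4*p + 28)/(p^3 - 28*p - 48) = (p^2 - 9*p + 14)/(p^2 - 2*p - 24)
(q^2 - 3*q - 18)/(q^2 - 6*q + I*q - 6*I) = (q + 3)/(q + I)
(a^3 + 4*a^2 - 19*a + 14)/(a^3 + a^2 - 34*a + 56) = (a - 1)/(a - 4)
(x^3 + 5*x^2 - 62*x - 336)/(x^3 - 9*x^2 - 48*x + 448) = (x + 6)/(x - 8)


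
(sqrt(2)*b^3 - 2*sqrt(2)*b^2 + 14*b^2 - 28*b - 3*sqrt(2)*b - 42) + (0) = sqrt(2)*b^3 - 2*sqrt(2)*b^2 + 14*b^2 - 28*b - 3*sqrt(2)*b - 42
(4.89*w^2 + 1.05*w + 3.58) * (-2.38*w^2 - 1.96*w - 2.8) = -11.6382*w^4 - 12.0834*w^3 - 24.2704*w^2 - 9.9568*w - 10.024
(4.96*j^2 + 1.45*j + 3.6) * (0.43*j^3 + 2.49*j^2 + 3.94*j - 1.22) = 2.1328*j^5 + 12.9739*j^4 + 24.7009*j^3 + 8.6258*j^2 + 12.415*j - 4.392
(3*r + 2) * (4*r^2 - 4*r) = 12*r^3 - 4*r^2 - 8*r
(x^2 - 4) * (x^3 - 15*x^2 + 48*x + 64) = x^5 - 15*x^4 + 44*x^3 + 124*x^2 - 192*x - 256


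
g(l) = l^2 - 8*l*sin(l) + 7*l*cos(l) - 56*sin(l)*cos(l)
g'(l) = -7*l*sin(l) - 8*l*cos(l) + 2*l + 56*sin(l)^2 - 8*sin(l) - 56*cos(l)^2 + 7*cos(l)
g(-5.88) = -5.04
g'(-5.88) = 12.20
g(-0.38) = 15.84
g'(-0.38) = -30.05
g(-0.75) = 20.56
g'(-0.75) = 5.93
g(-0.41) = 16.70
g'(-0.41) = -27.55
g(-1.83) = -21.39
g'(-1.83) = 34.79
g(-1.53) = -8.04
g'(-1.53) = 50.83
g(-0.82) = 19.89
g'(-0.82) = 13.14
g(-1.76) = -18.76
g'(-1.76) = 40.31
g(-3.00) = 18.58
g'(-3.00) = -92.29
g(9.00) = 14.95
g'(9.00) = 10.99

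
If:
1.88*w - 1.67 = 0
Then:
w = 0.89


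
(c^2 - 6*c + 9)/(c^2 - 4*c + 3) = (c - 3)/(c - 1)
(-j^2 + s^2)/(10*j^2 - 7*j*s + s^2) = (-j^2 + s^2)/(10*j^2 - 7*j*s + s^2)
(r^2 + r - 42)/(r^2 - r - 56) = (r - 6)/(r - 8)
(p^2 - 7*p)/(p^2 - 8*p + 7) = p/(p - 1)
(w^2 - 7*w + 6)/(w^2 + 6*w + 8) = (w^2 - 7*w + 6)/(w^2 + 6*w + 8)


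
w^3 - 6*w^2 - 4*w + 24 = (w - 6)*(w - 2)*(w + 2)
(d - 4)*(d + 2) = d^2 - 2*d - 8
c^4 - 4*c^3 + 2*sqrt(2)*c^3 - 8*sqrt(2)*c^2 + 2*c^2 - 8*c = c*(c - 4)*(c + sqrt(2))^2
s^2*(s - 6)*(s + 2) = s^4 - 4*s^3 - 12*s^2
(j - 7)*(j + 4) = j^2 - 3*j - 28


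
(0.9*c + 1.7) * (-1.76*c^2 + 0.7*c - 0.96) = -1.584*c^3 - 2.362*c^2 + 0.326*c - 1.632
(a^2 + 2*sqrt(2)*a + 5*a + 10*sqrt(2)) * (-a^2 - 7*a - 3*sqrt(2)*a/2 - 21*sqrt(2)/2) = -a^4 - 12*a^3 - 7*sqrt(2)*a^3/2 - 42*sqrt(2)*a^2 - 41*a^2 - 245*sqrt(2)*a/2 - 72*a - 210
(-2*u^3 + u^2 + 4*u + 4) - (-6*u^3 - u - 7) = 4*u^3 + u^2 + 5*u + 11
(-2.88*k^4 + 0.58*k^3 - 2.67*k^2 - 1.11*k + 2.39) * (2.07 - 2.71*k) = 7.8048*k^5 - 7.5334*k^4 + 8.4363*k^3 - 2.5188*k^2 - 8.7746*k + 4.9473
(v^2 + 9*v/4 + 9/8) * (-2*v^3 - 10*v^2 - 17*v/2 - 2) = -2*v^5 - 29*v^4/2 - 133*v^3/4 - 259*v^2/8 - 225*v/16 - 9/4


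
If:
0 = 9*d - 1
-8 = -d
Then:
No Solution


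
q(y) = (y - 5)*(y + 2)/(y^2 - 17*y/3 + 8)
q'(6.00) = 0.39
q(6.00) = 0.80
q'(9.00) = 0.02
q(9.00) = 1.16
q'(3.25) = 384.00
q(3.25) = -63.00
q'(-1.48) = -0.41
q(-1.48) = -0.18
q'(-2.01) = -0.30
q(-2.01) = 0.00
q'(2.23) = -120.72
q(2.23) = -34.85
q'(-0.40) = -0.88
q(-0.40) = -0.83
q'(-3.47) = -0.15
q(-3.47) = 0.31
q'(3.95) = 13.41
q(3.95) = -5.12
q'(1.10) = -5.00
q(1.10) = -4.06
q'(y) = (17/3 - 2*y)*(y - 5)*(y + 2)/(y^2 - 17*y/3 + 8)^2 + (y - 5)/(y^2 - 17*y/3 + 8) + (y + 2)/(y^2 - 17*y/3 + 8) = 6*(-4*y^2 + 54*y - 121)/(9*y^4 - 102*y^3 + 433*y^2 - 816*y + 576)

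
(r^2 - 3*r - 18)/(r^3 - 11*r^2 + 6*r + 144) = 1/(r - 8)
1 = 1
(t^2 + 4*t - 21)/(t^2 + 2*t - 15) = (t + 7)/(t + 5)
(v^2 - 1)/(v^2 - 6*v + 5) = (v + 1)/(v - 5)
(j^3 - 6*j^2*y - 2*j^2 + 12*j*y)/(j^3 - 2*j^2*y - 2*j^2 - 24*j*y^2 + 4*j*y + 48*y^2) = j/(j + 4*y)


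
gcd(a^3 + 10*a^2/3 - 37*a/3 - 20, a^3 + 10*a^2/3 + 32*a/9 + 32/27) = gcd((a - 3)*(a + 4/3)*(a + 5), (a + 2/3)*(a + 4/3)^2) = a + 4/3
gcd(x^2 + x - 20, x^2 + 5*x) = x + 5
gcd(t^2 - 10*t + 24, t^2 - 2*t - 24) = t - 6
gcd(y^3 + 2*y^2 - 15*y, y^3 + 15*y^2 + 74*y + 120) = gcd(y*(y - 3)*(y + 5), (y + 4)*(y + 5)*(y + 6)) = y + 5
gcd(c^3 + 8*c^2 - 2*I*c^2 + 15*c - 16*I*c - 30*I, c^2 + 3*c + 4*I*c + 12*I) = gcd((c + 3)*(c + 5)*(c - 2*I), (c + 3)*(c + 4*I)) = c + 3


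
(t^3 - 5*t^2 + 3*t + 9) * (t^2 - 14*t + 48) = t^5 - 19*t^4 + 121*t^3 - 273*t^2 + 18*t + 432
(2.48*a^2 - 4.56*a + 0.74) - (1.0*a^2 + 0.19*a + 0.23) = 1.48*a^2 - 4.75*a + 0.51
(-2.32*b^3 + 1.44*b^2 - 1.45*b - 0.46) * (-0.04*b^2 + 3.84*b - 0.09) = 0.0928*b^5 - 8.9664*b^4 + 5.7964*b^3 - 5.6792*b^2 - 1.6359*b + 0.0414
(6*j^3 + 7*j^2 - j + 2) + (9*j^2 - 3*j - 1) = 6*j^3 + 16*j^2 - 4*j + 1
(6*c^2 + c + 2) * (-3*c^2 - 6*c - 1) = -18*c^4 - 39*c^3 - 18*c^2 - 13*c - 2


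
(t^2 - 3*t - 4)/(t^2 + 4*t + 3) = (t - 4)/(t + 3)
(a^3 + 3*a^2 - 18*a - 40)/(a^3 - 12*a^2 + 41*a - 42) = (a^3 + 3*a^2 - 18*a - 40)/(a^3 - 12*a^2 + 41*a - 42)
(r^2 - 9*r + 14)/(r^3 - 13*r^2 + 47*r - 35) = (r - 2)/(r^2 - 6*r + 5)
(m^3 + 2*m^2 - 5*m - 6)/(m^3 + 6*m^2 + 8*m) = (m^3 + 2*m^2 - 5*m - 6)/(m*(m^2 + 6*m + 8))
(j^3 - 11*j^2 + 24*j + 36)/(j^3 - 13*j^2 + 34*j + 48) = (j - 6)/(j - 8)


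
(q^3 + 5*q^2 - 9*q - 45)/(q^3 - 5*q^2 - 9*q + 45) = (q + 5)/(q - 5)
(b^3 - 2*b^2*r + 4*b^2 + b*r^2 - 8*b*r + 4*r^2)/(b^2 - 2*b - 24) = (b^2 - 2*b*r + r^2)/(b - 6)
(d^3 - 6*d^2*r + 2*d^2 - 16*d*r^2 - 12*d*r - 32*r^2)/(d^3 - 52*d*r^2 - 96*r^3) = (d + 2)/(d + 6*r)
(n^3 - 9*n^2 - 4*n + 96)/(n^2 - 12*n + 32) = n + 3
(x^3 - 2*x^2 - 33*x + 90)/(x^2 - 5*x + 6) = (x^2 + x - 30)/(x - 2)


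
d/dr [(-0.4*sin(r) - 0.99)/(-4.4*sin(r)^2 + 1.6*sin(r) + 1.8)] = (-1.76*sin(r)^2 - 8.712*sin(r) + 0.864)*cos(r)/(19.36*sin(r)^4 - 14.08*sin(r)^3 - 13.28*sin(r)^2 + 5.76*sin(r) + 3.24)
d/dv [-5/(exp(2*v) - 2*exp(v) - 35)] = 10*(exp(v) - 1)*exp(v)/(-exp(2*v) + 2*exp(v) + 35)^2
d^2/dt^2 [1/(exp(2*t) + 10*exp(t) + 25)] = (4*exp(t) - 10)*exp(t)/(exp(4*t) + 20*exp(3*t) + 150*exp(2*t) + 500*exp(t) + 625)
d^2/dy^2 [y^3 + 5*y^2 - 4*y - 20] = 6*y + 10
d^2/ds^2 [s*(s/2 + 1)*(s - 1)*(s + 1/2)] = 6*s^2 + 9*s/2 - 3/2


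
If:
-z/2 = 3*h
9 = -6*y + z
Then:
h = -z/6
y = z/6 - 3/2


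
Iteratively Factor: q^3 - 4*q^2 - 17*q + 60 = (q + 4)*(q^2 - 8*q + 15) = (q - 3)*(q + 4)*(q - 5)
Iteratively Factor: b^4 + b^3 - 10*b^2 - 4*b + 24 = (b - 2)*(b^3 + 3*b^2 - 4*b - 12) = (b - 2)*(b + 3)*(b^2 - 4) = (b - 2)*(b + 2)*(b + 3)*(b - 2)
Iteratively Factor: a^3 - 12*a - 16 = (a + 2)*(a^2 - 2*a - 8) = (a - 4)*(a + 2)*(a + 2)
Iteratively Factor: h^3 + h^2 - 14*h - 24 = (h - 4)*(h^2 + 5*h + 6) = (h - 4)*(h + 3)*(h + 2)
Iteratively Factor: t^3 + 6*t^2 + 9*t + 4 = (t + 1)*(t^2 + 5*t + 4) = (t + 1)^2*(t + 4)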